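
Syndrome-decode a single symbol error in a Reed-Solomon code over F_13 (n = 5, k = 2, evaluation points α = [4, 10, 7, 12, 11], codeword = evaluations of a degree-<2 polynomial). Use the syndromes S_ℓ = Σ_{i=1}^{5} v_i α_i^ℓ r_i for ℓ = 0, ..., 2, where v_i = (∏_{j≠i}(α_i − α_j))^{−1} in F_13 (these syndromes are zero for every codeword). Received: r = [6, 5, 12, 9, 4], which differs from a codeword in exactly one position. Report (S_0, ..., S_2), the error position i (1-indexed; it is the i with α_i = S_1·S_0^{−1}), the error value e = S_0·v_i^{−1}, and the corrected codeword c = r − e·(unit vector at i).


S = (8, 10, 6), error at position 5, error magnitude e = 10, c = [6, 5, 12, 9, 7].

Step 1: column multipliers v_i = (∏_{j≠i}(α_i − α_j))^{−1} mod 13.
  i = 1 (α = 4): (4−10)(4−7)(4−12)(4−11) = (−6)·(−3)·(−8)·(−7) = 1008 ≡ 7, so v_1 = 7^{−1} = 2 (mod 13).
  i = 2 (α = 10): (10−4)(10−7)(10−12)(10−11) = 6·3·(−2)·(−1) = 36 ≡ 10, so v_2 = 10^{−1} = 4 (mod 13).
  i = 3 (α = 7): (7−4)(7−10)(7−12)(7−11) = 3·(−3)·(−5)·(−4) = −180 ≡ 2, so v_3 = 2^{−1} = 7 (mod 13).
  i = 4 (α = 12): (12−4)(12−10)(12−7)(12−11) = 8·2·5·1 = 80 ≡ 2, so v_4 = 2^{−1} = 7 (mod 13).
  i = 5 (α = 11): (11−4)(11−10)(11−7)(11−12) = 7·1·4·(−1) = −28 ≡ 11, so v_5 = 11^{−1} = 6 (mod 13).
  v = [2, 4, 7, 7, 6].
Step 2: syndromes of r = [6, 5, 12, 9, 4] (all sums mod 13).
  S_0 = Σ v_i r_i = 2·6 + 4·5 + 7·12 + 7·9 + 6·4 = 203 ≡ 8.
  S_1 = Σ v_i α_i r_i = 2·4·6 + 4·10·5 + 7·7·12 + 7·12·9 + 6·11·4 = 1856 ≡ 10.
  α_i^2 mod 13 = [3, 9, 10, 1, 4].
  S_2 = Σ v_i α_i^2 r_i = 2·3·6 + 4·9·5 + 7·10·12 + 7·1·9 + 6·4·4 = 1215 ≡ 6.
  S = (8, 10, 6) ≠ 0, so r is not a codeword (an error is present).
Step 3: locate the error. For a single error e at position i, S_ℓ = v_i·e·α_i^ℓ, so α_err = S_1/S_0.
  S_0^{−1} = 8^{−1} = 5 (mod 13), so α_err = 10·5 = 50 ≡ 11 = α_5. Error position i = 5.
  Consistency check: S_2/S_1 = 6·4 = 24 ≡ 11 = α_err ✓ (single-error assumption holds).
Step 4: error magnitude e = S_0/v_5 = S_0·∏_{j≠5}(α_5 − α_j) = 8·11 = 88 ≡ 10 (mod 13).
Step 5: correct position 5: c_5 = r_5 − e = 4 − 10 ≡ 7 (mod 13). Hence c = [6, 5, 12, 9, 7].
  Check: interpolating c through the α_i gives m(x) = 11 + 2·x (degree < 2) with m(α_i) = c_i for every i, so c is indeed a codeword.


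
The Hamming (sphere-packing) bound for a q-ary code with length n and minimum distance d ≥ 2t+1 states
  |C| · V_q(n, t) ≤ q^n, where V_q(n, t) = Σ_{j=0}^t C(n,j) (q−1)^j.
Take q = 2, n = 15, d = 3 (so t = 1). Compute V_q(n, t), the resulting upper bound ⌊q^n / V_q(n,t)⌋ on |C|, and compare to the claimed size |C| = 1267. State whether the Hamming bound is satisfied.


V_q(n, t) = 16, q^n = 32768, Hamming bound = 2048, |C| = 1267 ≤ bound (satisfied).

Step 1: Compute V_q(n, t) = Σ_{j=0}^1 C(n, j) (q−1)^j.
  j = 0: C(15,0)·(1)^0 = 1·1 = 1.
  j = 1: C(15,1)·(1)^1 = 15·1 = 15.
  V_q(n, t) = 1 + 15 = 16.
Step 2: q^n = 2^15 = 32768.
Step 3: Hamming bound ⌊q^n / V_q(n,t)⌋ = ⌊32768/16⌋ = 2048.
Step 4: Compare |C| = 1267 to 2048: satisfied.
The claimed |C| lies below the Hamming bound.


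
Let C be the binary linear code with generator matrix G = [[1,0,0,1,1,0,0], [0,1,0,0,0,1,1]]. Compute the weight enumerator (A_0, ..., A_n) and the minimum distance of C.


Weight distribution: A_0 = 1, A_3 = 2, A_6 = 1. Minimum distance d = 3.

Enumerate all 2^2 = 4 messages m ∈ F_2^2.
For each, compute codeword c = mG in F_2^7, then tally its weight.
  m = 00 → c = 0000000, weight = 0.
  m = 10 → c = 1001100, weight = 3.
  m = 01 → c = 0100011, weight = 3.
  m = 11 → c = 1101111, weight = 6.
Tally weights:
  weight 0: 1 codewords.
  weight 3: 2 codewords.
  weight 6: 1 codewords.
Minimum distance d = smallest w > 0 with A_w > 0 = 3.
Sanity: Σ A_w = 4 = 2^2 = 4 ✓.


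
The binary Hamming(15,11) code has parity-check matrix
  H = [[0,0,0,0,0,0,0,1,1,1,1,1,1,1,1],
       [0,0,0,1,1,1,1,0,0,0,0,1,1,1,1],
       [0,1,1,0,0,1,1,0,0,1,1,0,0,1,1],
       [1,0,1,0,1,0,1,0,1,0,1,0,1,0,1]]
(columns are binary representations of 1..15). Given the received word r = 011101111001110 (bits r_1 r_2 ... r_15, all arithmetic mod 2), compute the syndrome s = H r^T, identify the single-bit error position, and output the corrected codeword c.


s = (1, 0, 1, 0)^T, error position = 10, corrected codeword c = 011101111101110

Compute s = H r^T mod 2 one row at a time:
  s_1 = 1 + 1 + 0 + 0 + 1 + 1 + 1 + 0 = 5 ≡ 1 (mod 2).
  s_2 = 1 + 0 + 1 + 1 + 1 + 1 + 1 + 0 = 6 ≡ 0 (mod 2).
  s_3 = 1 + 1 + 1 + 1 + 0 + 0 + 1 + 0 = 5 ≡ 1 (mod 2).
  s_4 = 0 + 1 + 0 + 1 + 1 + 0 + 1 + 0 = 4 ≡ 0 (mod 2).
s = (1, 0, 1, 0)^T — this equals column 10 of H (binary 1010), so error is at position 10.
Correct: flip bit 10 of r = 011101111001110 to get c = 011101111101110.


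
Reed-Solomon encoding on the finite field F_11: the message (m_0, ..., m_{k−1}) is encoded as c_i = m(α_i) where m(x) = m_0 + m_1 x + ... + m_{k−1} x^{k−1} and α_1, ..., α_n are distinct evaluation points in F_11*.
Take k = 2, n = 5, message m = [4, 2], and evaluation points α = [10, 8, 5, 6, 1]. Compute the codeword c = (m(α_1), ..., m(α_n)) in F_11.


c = [2, 9, 3, 5, 6]

Message polynomial: m(x) = 4 + 2·x (mod 11).
For each evaluation point α_i, compute m(α_i) mod 11:
  α_1 = 10: Horner steps 2 → 2, so m(10) = 2.
  α_2 = 8: Horner steps 2 → 9, so m(8) = 9.
  α_3 = 5: Horner steps 2 → 3, so m(5) = 3.
  α_4 = 6: Horner steps 2 → 5, so m(6) = 5.
  α_5 = 1: Horner steps 2 → 6, so m(1) = 6.
Codeword c = [2, 9, 3, 5, 6] ∈ F_11^5.


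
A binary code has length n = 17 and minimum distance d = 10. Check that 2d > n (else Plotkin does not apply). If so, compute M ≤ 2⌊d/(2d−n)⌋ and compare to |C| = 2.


Plotkin bound M ≤ 6; given |C| = 2 ≤ bound (satisfied).

Check applicability: 2d = 20, n = 17.
2d − n = 3 > 0, so Plotkin applies.
Compute d/(2d−n) = 10/3 ≈ 3.3333.
⌊d/(2d−n)⌋ = 3.
Plotkin bound: M ≤ 2·3 = 6.
Given |C| = 2, check: satisfied.
This |C| is below the Plotkin bound.


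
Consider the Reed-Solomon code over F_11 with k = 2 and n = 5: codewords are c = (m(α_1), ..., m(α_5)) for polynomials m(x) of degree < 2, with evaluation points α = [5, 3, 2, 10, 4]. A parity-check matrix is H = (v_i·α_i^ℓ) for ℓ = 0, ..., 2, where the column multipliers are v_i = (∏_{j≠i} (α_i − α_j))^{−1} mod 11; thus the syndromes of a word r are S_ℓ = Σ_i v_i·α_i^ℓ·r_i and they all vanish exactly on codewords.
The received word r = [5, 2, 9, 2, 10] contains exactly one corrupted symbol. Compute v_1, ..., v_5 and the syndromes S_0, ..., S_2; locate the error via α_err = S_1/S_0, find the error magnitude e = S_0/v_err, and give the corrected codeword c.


S = (8, 2, 6), error at position 2, error magnitude e = 9, c = [5, 4, 9, 2, 10].

Step 1: column multipliers v_i = (∏_{j≠i}(α_i − α_j))^{−1} mod 11.
  i = 1 (α = 5): (5−3)(5−2)(5−10)(5−4) = 2·3·(−5)·1 = −30 ≡ 3, so v_1 = 3^{−1} = 4 (mod 11).
  i = 2 (α = 3): (3−5)(3−2)(3−10)(3−4) = (−2)·1·(−7)·(−1) = −14 ≡ 8, so v_2 = 8^{−1} = 7 (mod 11).
  i = 3 (α = 2): (2−5)(2−3)(2−10)(2−4) = (−3)·(−1)·(−8)·(−2) = 48 ≡ 4, so v_3 = 4^{−1} = 3 (mod 11).
  i = 4 (α = 10): (10−5)(10−3)(10−2)(10−4) = 5·7·8·6 = 1680 ≡ 8, so v_4 = 8^{−1} = 7 (mod 11).
  i = 5 (α = 4): (4−5)(4−3)(4−2)(4−10) = (−1)·1·2·(−6) = 12 ≡ 1, so v_5 = 1^{−1} = 1 (mod 11).
  v = [4, 7, 3, 7, 1].
Step 2: syndromes of r = [5, 2, 9, 2, 10] (all sums mod 11).
  S_0 = Σ v_i r_i = 4·5 + 7·2 + 3·9 + 7·2 + 1·10 = 85 ≡ 8.
  S_1 = Σ v_i α_i r_i = 4·5·5 + 7·3·2 + 3·2·9 + 7·10·2 + 1·4·10 = 376 ≡ 2.
  α_i^2 mod 11 = [3, 9, 4, 1, 5].
  S_2 = Σ v_i α_i^2 r_i = 4·3·5 + 7·9·2 + 3·4·9 + 7·1·2 + 1·5·10 = 358 ≡ 6.
  S = (8, 2, 6) ≠ 0, so r is not a codeword (an error is present).
Step 3: locate the error. For a single error e at position i, S_ℓ = v_i·e·α_i^ℓ, so α_err = S_1/S_0.
  S_0^{−1} = 8^{−1} = 7 (mod 11), so α_err = 2·7 = 14 ≡ 3 = α_2. Error position i = 2.
  Consistency check: S_2/S_1 = 6·6 = 36 ≡ 3 = α_err ✓ (single-error assumption holds).
Step 4: error magnitude e = S_0/v_2 = S_0·∏_{j≠2}(α_2 − α_j) = 8·8 = 64 ≡ 9 (mod 11).
Step 5: correct position 2: c_2 = r_2 − e = 2 − 9 ≡ 4 (mod 11). Hence c = [5, 4, 9, 2, 10].
  Check: interpolating c through the α_i gives m(x) = 8 + 6·x (degree < 2) with m(α_i) = c_i for every i, so c is indeed a codeword.


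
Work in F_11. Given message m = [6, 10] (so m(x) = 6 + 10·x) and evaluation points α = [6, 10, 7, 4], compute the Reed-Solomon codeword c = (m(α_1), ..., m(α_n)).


c = [0, 7, 10, 2]

Message polynomial: m(x) = 6 + 10·x (mod 11).
For each evaluation point α_i, compute m(α_i) mod 11:
  α_1 = 6: Horner steps 10 → 0, so m(6) = 0.
  α_2 = 10: Horner steps 10 → 7, so m(10) = 7.
  α_3 = 7: Horner steps 10 → 10, so m(7) = 10.
  α_4 = 4: Horner steps 10 → 2, so m(4) = 2.
Codeword c = [0, 7, 10, 2] ∈ F_11^4.


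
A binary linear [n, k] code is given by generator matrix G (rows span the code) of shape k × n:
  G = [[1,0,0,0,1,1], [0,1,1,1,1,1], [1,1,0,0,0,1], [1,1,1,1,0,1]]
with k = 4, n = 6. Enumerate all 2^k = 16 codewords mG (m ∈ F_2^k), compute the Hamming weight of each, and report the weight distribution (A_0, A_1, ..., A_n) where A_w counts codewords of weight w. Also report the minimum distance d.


Weight distribution: A_0 = 1, A_1 = 1, A_2 = 4, A_3 = 4, A_4 = 3, A_5 = 3. Minimum distance d = 1.

Enumerate all 2^4 = 16 messages m ∈ F_2^4.
For each, compute codeword c = mG in F_2^6, then tally its weight.
  m = 0000 → c = 000000, weight = 0.
  m = 1000 → c = 100011, weight = 3.
  m = 0100 → c = 011111, weight = 5.
  m = 1100 → c = 111100, weight = 4.
  m = 0010 → c = 110001, weight = 3.
  m = 1010 → c = 010010, weight = 2.
  m = 0110 → c = 101110, weight = 4.
  m = 1110 → c = 001101, weight = 3.
  m = 0001 → c = 111101, weight = 5.
  m = 1001 → c = 011110, weight = 4.
  m = 0101 → c = 100010, weight = 2.
  m = 1101 → c = 000001, weight = 1.
  m = 0011 → c = 001100, weight = 2.
  m = 1011 → c = 101111, weight = 5.
  m = 0111 → c = 010011, weight = 3.
  m = 1111 → c = 110000, weight = 2.
Tally weights:
  weight 0: 1 codewords.
  weight 1: 1 codewords.
  weight 2: 4 codewords.
  weight 3: 4 codewords.
  weight 4: 3 codewords.
  weight 5: 3 codewords.
Minimum distance d = smallest w > 0 with A_w > 0 = 1.
Sanity: Σ A_w = 16 = 2^4 = 16 ✓.


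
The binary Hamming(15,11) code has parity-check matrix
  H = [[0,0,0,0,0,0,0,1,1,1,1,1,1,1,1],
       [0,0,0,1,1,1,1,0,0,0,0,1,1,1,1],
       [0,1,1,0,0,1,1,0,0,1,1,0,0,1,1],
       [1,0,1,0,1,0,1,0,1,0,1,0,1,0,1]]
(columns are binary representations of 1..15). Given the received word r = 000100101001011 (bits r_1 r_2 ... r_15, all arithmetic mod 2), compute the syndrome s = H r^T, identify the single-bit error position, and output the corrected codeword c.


s = (0, 1, 1, 1)^T, error position = 7, corrected codeword c = 000100001001011

Compute s = H r^T mod 2 one row at a time:
  s_1 = 0 + 1 + 0 + 0 + 1 + 0 + 1 + 1 = 4 ≡ 0 (mod 2).
  s_2 = 1 + 0 + 0 + 1 + 1 + 0 + 1 + 1 = 5 ≡ 1 (mod 2).
  s_3 = 0 + 0 + 0 + 1 + 0 + 0 + 1 + 1 = 3 ≡ 1 (mod 2).
  s_4 = 0 + 0 + 0 + 1 + 1 + 0 + 0 + 1 = 3 ≡ 1 (mod 2).
s = (0, 1, 1, 1)^T — this equals column 7 of H (binary 0111), so error is at position 7.
Correct: flip bit 7 of r = 000100101001011 to get c = 000100001001011.


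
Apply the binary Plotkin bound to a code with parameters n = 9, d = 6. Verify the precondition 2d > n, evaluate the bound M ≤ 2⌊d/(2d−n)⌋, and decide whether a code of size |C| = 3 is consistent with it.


Plotkin bound M ≤ 4; given |C| = 3 ≤ bound (satisfied).

Check applicability: 2d = 12, n = 9.
2d − n = 3 > 0, so Plotkin applies.
Compute d/(2d−n) = 6/3 ≈ 2.0000.
⌊d/(2d−n)⌋ = 2.
Plotkin bound: M ≤ 2·2 = 4.
Given |C| = 3, check: satisfied.
This |C| is below the Plotkin bound.


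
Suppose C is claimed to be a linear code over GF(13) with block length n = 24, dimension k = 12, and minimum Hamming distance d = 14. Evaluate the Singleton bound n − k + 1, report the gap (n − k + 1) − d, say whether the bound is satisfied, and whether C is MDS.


Singleton RHS = n − k + 1 = 13, slack = -1, bound violated (no such code; not MDS).

Singleton bound: d ≤ n − k + 1.
Here n = 24, k = 12, so n − k + 1 = 13.
Given d = 14, check d ≤ 13: NO.
Slack = (n − k + 1) − d = -1.
The slack is negative: d = 14 exceeds n − k + 1 = 13 by 1, so the Singleton bound is violated and no linear [24, 12, 14]_13 code can exist. In particular it is not MDS (MDS requires d = n − k + 1 exactly).
Description: the claimed parameters are [24, 12, 14]_13; such a code would be impossible (violates the Singleton bound).


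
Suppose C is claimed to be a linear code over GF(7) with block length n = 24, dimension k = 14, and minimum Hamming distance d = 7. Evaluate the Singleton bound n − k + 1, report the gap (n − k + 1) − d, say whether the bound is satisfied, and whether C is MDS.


Singleton RHS = n − k + 1 = 11, slack = 4, bound satisfied, not MDS.

Singleton bound: d ≤ n − k + 1.
Here n = 24, k = 14, so n − k + 1 = 11.
Given d = 7, check d ≤ 11: YES.
Slack = (n − k + 1) − d = 4.
The code is NOT MDS (slack = 4 > 0).
Description: the claimed parameters are [24, 14, 7]_7; such a code would be non-MDS.


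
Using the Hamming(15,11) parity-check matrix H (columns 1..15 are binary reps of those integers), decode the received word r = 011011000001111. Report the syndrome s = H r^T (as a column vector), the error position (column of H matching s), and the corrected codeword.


s = (0, 0, 1, 0)^T, error position = 2, corrected codeword c = 001011000001111

Compute s = H r^T mod 2 one row at a time:
  s_1 = 0 + 0 + 0 + 0 + 1 + 1 + 1 + 1 = 4 ≡ 0 (mod 2).
  s_2 = 0 + 1 + 1 + 0 + 1 + 1 + 1 + 1 = 6 ≡ 0 (mod 2).
  s_3 = 1 + 1 + 1 + 0 + 0 + 0 + 1 + 1 = 5 ≡ 1 (mod 2).
  s_4 = 0 + 1 + 1 + 0 + 0 + 0 + 1 + 1 = 4 ≡ 0 (mod 2).
s = (0, 0, 1, 0)^T — this equals column 2 of H (binary 0010), so error is at position 2.
Correct: flip bit 2 of r = 011011000001111 to get c = 001011000001111.


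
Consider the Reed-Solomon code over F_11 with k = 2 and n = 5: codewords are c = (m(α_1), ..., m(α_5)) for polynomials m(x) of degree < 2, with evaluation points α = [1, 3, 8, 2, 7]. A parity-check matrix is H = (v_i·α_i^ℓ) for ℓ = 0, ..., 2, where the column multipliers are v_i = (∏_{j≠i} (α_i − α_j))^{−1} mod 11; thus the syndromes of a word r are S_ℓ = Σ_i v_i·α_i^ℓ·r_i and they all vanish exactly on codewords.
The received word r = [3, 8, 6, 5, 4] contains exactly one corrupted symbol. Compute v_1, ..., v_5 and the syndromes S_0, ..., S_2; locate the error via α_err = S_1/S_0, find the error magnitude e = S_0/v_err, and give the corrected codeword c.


S = (8, 2, 6), error at position 2, error magnitude e = 1, c = [3, 7, 6, 5, 4].

Step 1: column multipliers v_i = (∏_{j≠i}(α_i − α_j))^{−1} mod 11.
  i = 1 (α = 1): (1−3)(1−8)(1−2)(1−7) = (−2)·(−7)·(−1)·(−6) = 84 ≡ 7, so v_1 = 7^{−1} = 8 (mod 11).
  i = 2 (α = 3): (3−1)(3−8)(3−2)(3−7) = 2·(−5)·1·(−4) = 40 ≡ 7, so v_2 = 7^{−1} = 8 (mod 11).
  i = 3 (α = 8): (8−1)(8−3)(8−2)(8−7) = 7·5·6·1 = 210 ≡ 1, so v_3 = 1^{−1} = 1 (mod 11).
  i = 4 (α = 2): (2−1)(2−3)(2−8)(2−7) = 1·(−1)·(−6)·(−5) = −30 ≡ 3, so v_4 = 3^{−1} = 4 (mod 11).
  i = 5 (α = 7): (7−1)(7−3)(7−8)(7−2) = 6·4·(−1)·5 = −120 ≡ 1, so v_5 = 1^{−1} = 1 (mod 11).
  v = [8, 8, 1, 4, 1].
Step 2: syndromes of r = [3, 8, 6, 5, 4] (all sums mod 11).
  S_0 = Σ v_i r_i = 8·3 + 8·8 + 1·6 + 4·5 + 1·4 = 118 ≡ 8.
  S_1 = Σ v_i α_i r_i = 8·1·3 + 8·3·8 + 1·8·6 + 4·2·5 + 1·7·4 = 332 ≡ 2.
  α_i^2 mod 11 = [1, 9, 9, 4, 5].
  S_2 = Σ v_i α_i^2 r_i = 8·1·3 + 8·9·8 + 1·9·6 + 4·4·5 + 1·5·4 = 754 ≡ 6.
  S = (8, 2, 6) ≠ 0, so r is not a codeword (an error is present).
Step 3: locate the error. For a single error e at position i, S_ℓ = v_i·e·α_i^ℓ, so α_err = S_1/S_0.
  S_0^{−1} = 8^{−1} = 7 (mod 11), so α_err = 2·7 = 14 ≡ 3 = α_2. Error position i = 2.
  Consistency check: S_2/S_1 = 6·6 = 36 ≡ 3 = α_err ✓ (single-error assumption holds).
Step 4: error magnitude e = S_0/v_2 = S_0·∏_{j≠2}(α_2 − α_j) = 8·7 = 56 ≡ 1 (mod 11).
Step 5: correct position 2: c_2 = r_2 − e = 8 − 1 ≡ 7 (mod 11). Hence c = [3, 7, 6, 5, 4].
  Check: interpolating c through the α_i gives m(x) = 1 + 2·x (degree < 2) with m(α_i) = c_i for every i, so c is indeed a codeword.


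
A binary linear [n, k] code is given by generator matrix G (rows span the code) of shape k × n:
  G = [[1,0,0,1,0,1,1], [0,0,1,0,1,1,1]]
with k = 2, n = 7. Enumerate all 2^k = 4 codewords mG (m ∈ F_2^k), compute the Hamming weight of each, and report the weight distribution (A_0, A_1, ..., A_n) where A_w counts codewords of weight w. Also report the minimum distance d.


Weight distribution: A_0 = 1, A_4 = 3. Minimum distance d = 4.

Enumerate all 2^2 = 4 messages m ∈ F_2^2.
For each, compute codeword c = mG in F_2^7, then tally its weight.
  m = 00 → c = 0000000, weight = 0.
  m = 10 → c = 1001011, weight = 4.
  m = 01 → c = 0010111, weight = 4.
  m = 11 → c = 1011100, weight = 4.
Tally weights:
  weight 0: 1 codewords.
  weight 4: 3 codewords.
Minimum distance d = smallest w > 0 with A_w > 0 = 4.
Sanity: Σ A_w = 4 = 2^2 = 4 ✓.


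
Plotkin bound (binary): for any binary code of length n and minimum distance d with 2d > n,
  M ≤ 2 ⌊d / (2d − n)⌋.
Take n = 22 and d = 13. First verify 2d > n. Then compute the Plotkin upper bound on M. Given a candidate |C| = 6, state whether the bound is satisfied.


Plotkin bound M ≤ 6; given |C| = 6 ≤ bound (satisfied).

Check applicability: 2d = 26, n = 22.
2d − n = 4 > 0, so Plotkin applies.
Compute d/(2d−n) = 13/4 ≈ 3.2500.
⌊d/(2d−n)⌋ = 3.
Plotkin bound: M ≤ 2·3 = 6.
Given |C| = 6, check: satisfied.
This |C| is at the Plotkin bound.


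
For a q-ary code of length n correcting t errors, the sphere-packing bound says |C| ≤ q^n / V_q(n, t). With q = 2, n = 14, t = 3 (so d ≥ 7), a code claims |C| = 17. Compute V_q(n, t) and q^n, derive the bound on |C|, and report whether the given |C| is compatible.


V_q(n, t) = 470, q^n = 16384, Hamming bound = 34, |C| = 17 ≤ bound (satisfied).

Step 1: Compute V_q(n, t) = Σ_{j=0}^3 C(n, j) (q−1)^j.
  j = 0: C(14,0)·(1)^0 = 1·1 = 1.
  j = 1: C(14,1)·(1)^1 = 14·1 = 14.
  j = 2: C(14,2)·(1)^2 = 91·1 = 91.
  j = 3: C(14,3)·(1)^3 = 364·1 = 364.
  V_q(n, t) = 1 + 14 + 91 + 364 = 470.
Step 2: q^n = 2^14 = 16384.
Step 3: Hamming bound ⌊q^n / V_q(n,t)⌋ = ⌊16384/470⌋ = 34.
Step 4: Compare |C| = 17 to 34: satisfied.
The claimed |C| lies below the Hamming bound.


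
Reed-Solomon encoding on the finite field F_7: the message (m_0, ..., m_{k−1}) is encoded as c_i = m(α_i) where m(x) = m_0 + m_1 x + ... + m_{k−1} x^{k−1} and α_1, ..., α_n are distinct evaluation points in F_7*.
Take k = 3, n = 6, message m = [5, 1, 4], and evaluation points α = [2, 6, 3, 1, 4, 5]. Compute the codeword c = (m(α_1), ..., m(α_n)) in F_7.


c = [2, 1, 2, 3, 3, 5]

Message polynomial: m(x) = 5 + 1·x + 4·x^2 (mod 7).
For each evaluation point α_i, compute m(α_i) mod 7:
  α_1 = 2: Horner steps 4 → 2 → 2, so m(2) = 2.
  α_2 = 6: Horner steps 4 → 4 → 1, so m(6) = 1.
  α_3 = 3: Horner steps 4 → 6 → 2, so m(3) = 2.
  α_4 = 1: Horner steps 4 → 5 → 3, so m(1) = 3.
  α_5 = 4: Horner steps 4 → 3 → 3, so m(4) = 3.
  α_6 = 5: Horner steps 4 → 0 → 5, so m(5) = 5.
Codeword c = [2, 1, 2, 3, 3, 5] ∈ F_7^6.


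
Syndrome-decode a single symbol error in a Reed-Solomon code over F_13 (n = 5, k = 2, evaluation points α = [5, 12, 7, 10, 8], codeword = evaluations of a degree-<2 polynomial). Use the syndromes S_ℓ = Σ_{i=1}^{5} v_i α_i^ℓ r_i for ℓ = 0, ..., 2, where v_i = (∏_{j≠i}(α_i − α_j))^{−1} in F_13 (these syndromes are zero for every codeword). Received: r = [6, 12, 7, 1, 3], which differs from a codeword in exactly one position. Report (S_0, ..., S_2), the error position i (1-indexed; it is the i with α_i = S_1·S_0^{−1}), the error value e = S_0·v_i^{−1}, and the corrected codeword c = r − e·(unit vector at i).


S = (9, 11, 12), error at position 3, error magnitude e = 3, c = [6, 12, 4, 1, 3].

Step 1: column multipliers v_i = (∏_{j≠i}(α_i − α_j))^{−1} mod 13.
  i = 1 (α = 5): (5−12)(5−7)(5−10)(5−8) = (−7)·(−2)·(−5)·(−3) = 210 ≡ 2, so v_1 = 2^{−1} = 7 (mod 13).
  i = 2 (α = 12): (12−5)(12−7)(12−10)(12−8) = 7·5·2·4 = 280 ≡ 7, so v_2 = 7^{−1} = 2 (mod 13).
  i = 3 (α = 7): (7−5)(7−12)(7−10)(7−8) = 2·(−5)·(−3)·(−1) = −30 ≡ 9, so v_3 = 9^{−1} = 3 (mod 13).
  i = 4 (α = 10): (10−5)(10−12)(10−7)(10−8) = 5·(−2)·3·2 = −60 ≡ 5, so v_4 = 5^{−1} = 8 (mod 13).
  i = 5 (α = 8): (8−5)(8−12)(8−7)(8−10) = 3·(−4)·1·(−2) = 24 ≡ 11, so v_5 = 11^{−1} = 6 (mod 13).
  v = [7, 2, 3, 8, 6].
Step 2: syndromes of r = [6, 12, 7, 1, 3] (all sums mod 13).
  S_0 = Σ v_i r_i = 7·6 + 2·12 + 3·7 + 8·1 + 6·3 = 113 ≡ 9.
  S_1 = Σ v_i α_i r_i = 7·5·6 + 2·12·12 + 3·7·7 + 8·10·1 + 6·8·3 = 869 ≡ 11.
  α_i^2 mod 13 = [12, 1, 10, 9, 12].
  S_2 = Σ v_i α_i^2 r_i = 7·12·6 + 2·1·12 + 3·10·7 + 8·9·1 + 6·12·3 = 1026 ≡ 12.
  S = (9, 11, 12) ≠ 0, so r is not a codeword (an error is present).
Step 3: locate the error. For a single error e at position i, S_ℓ = v_i·e·α_i^ℓ, so α_err = S_1/S_0.
  S_0^{−1} = 9^{−1} = 3 (mod 13), so α_err = 11·3 = 33 ≡ 7 = α_3. Error position i = 3.
  Consistency check: S_2/S_1 = 12·6 = 72 ≡ 7 = α_err ✓ (single-error assumption holds).
Step 4: error magnitude e = S_0/v_3 = S_0·∏_{j≠3}(α_3 − α_j) = 9·9 = 81 ≡ 3 (mod 13).
Step 5: correct position 3: c_3 = r_3 − e = 7 − 3 ≡ 4 (mod 13). Hence c = [6, 12, 4, 1, 3].
  Check: interpolating c through the α_i gives m(x) = 11 + 12·x (degree < 2) with m(α_i) = c_i for every i, so c is indeed a codeword.


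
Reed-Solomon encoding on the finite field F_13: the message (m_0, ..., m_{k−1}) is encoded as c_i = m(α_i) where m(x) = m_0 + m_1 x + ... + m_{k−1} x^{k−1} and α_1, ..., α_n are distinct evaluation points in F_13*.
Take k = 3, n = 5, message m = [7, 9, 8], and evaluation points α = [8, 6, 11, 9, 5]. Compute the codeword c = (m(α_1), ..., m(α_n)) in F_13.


c = [6, 11, 8, 8, 5]

Message polynomial: m(x) = 7 + 9·x + 8·x^2 (mod 13).
For each evaluation point α_i, compute m(α_i) mod 13:
  α_1 = 8: Horner steps 8 → 8 → 6, so m(8) = 6.
  α_2 = 6: Horner steps 8 → 5 → 11, so m(6) = 11.
  α_3 = 11: Horner steps 8 → 6 → 8, so m(11) = 8.
  α_4 = 9: Horner steps 8 → 3 → 8, so m(9) = 8.
  α_5 = 5: Horner steps 8 → 10 → 5, so m(5) = 5.
Codeword c = [6, 11, 8, 8, 5] ∈ F_13^5.


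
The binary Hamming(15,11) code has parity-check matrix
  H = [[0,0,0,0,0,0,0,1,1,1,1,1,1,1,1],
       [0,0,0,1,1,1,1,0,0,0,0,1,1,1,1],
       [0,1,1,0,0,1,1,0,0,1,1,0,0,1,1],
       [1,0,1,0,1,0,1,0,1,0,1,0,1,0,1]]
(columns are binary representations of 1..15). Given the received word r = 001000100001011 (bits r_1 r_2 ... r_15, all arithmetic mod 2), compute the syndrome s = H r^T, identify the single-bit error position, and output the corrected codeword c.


s = (1, 0, 0, 1)^T, error position = 9, corrected codeword c = 001000101001011

Compute s = H r^T mod 2 one row at a time:
  s_1 = 0 + 0 + 0 + 0 + 1 + 0 + 1 + 1 = 3 ≡ 1 (mod 2).
  s_2 = 0 + 0 + 0 + 1 + 1 + 0 + 1 + 1 = 4 ≡ 0 (mod 2).
  s_3 = 0 + 1 + 0 + 1 + 0 + 0 + 1 + 1 = 4 ≡ 0 (mod 2).
  s_4 = 0 + 1 + 0 + 1 + 0 + 0 + 0 + 1 = 3 ≡ 1 (mod 2).
s = (1, 0, 0, 1)^T — this equals column 9 of H (binary 1001), so error is at position 9.
Correct: flip bit 9 of r = 001000100001011 to get c = 001000101001011.


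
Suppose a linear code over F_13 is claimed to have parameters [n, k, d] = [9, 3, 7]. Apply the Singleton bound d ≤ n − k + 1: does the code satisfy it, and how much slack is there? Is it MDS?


Singleton RHS = n − k + 1 = 7, slack = 0, bound satisfied, MDS.

Singleton bound: d ≤ n − k + 1.
Here n = 9, k = 3, so n − k + 1 = 7.
Given d = 7, check d ≤ 7: YES.
Slack = (n − k + 1) − d = 0.
The code is MDS (slack = 0).
Description: the claimed parameters are [9, 3, 7]_13; such a code would be MDS (meets Singleton bound).


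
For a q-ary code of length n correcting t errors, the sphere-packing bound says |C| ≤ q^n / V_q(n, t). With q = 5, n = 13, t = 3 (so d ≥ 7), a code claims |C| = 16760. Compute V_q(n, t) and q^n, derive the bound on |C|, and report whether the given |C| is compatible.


V_q(n, t) = 19605, q^n = 1220703125, Hamming bound = 62264, |C| = 16760 ≤ bound (satisfied).

Step 1: Compute V_q(n, t) = Σ_{j=0}^3 C(n, j) (q−1)^j.
  j = 0: C(13,0)·(4)^0 = 1·1 = 1.
  j = 1: C(13,1)·(4)^1 = 13·4 = 52.
  j = 2: C(13,2)·(4)^2 = 78·16 = 1248.
  j = 3: C(13,3)·(4)^3 = 286·64 = 18304.
  V_q(n, t) = 1 + 52 + 1248 + 18304 = 19605.
Step 2: q^n = 5^13 = 1220703125.
Step 3: Hamming bound ⌊q^n / V_q(n,t)⌋ = ⌊1220703125/19605⌋ = 62264.
Step 4: Compare |C| = 16760 to 62264: satisfied.
The claimed |C| lies below the Hamming bound.


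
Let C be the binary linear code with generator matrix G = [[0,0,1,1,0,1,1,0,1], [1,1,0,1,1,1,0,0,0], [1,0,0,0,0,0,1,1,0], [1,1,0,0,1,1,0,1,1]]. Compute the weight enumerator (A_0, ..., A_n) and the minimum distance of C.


Weight distribution: A_0 = 1, A_3 = 3, A_4 = 3, A_5 = 4, A_6 = 4, A_7 = 1. Minimum distance d = 3.

Enumerate all 2^4 = 16 messages m ∈ F_2^4.
For each, compute codeword c = mG in F_2^9, then tally its weight.
  m = 0000 → c = 000000000, weight = 0.
  m = 1000 → c = 001101101, weight = 5.
  m = 0100 → c = 110111000, weight = 5.
  m = 1100 → c = 111010101, weight = 6.
  m = 0010 → c = 100000110, weight = 3.
  m = 1010 → c = 101101011, weight = 6.
  m = 0110 → c = 010111110, weight = 6.
  m = 1110 → c = 011010011, weight = 5.
  m = 0001 → c = 110011011, weight = 6.
  m = 1001 → c = 111110110, weight = 7.
  m = 0101 → c = 000100011, weight = 3.
  m = 1101 → c = 001001110, weight = 4.
  m = 0011 → c = 010011101, weight = 5.
  m = 1011 → c = 011110000, weight = 4.
  m = 0111 → c = 100100101, weight = 4.
  m = 1111 → c = 101001000, weight = 3.
Tally weights:
  weight 0: 1 codewords.
  weight 3: 3 codewords.
  weight 4: 3 codewords.
  weight 5: 4 codewords.
  weight 6: 4 codewords.
  weight 7: 1 codewords.
Minimum distance d = smallest w > 0 with A_w > 0 = 3.
Sanity: Σ A_w = 16 = 2^4 = 16 ✓.


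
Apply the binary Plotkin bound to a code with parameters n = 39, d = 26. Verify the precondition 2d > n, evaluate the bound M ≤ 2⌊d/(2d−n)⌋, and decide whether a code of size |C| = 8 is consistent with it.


Plotkin bound M ≤ 4; given |C| = 8 > bound (violated).

Check applicability: 2d = 52, n = 39.
2d − n = 13 > 0, so Plotkin applies.
Compute d/(2d−n) = 26/13 ≈ 2.0000.
⌊d/(2d−n)⌋ = 2.
Plotkin bound: M ≤ 2·2 = 4.
Given |C| = 8, check: VIOLATED.
This |C| is above the Plotkin bound, so no binary code with n = 39, d = 26 and 8 codewords exists.


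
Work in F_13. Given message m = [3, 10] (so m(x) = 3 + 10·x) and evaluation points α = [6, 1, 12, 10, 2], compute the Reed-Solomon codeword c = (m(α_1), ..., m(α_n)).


c = [11, 0, 6, 12, 10]

Message polynomial: m(x) = 3 + 10·x (mod 13).
For each evaluation point α_i, compute m(α_i) mod 13:
  α_1 = 6: Horner steps 10 → 11, so m(6) = 11.
  α_2 = 1: Horner steps 10 → 0, so m(1) = 0.
  α_3 = 12: Horner steps 10 → 6, so m(12) = 6.
  α_4 = 10: Horner steps 10 → 12, so m(10) = 12.
  α_5 = 2: Horner steps 10 → 10, so m(2) = 10.
Codeword c = [11, 0, 6, 12, 10] ∈ F_13^5.


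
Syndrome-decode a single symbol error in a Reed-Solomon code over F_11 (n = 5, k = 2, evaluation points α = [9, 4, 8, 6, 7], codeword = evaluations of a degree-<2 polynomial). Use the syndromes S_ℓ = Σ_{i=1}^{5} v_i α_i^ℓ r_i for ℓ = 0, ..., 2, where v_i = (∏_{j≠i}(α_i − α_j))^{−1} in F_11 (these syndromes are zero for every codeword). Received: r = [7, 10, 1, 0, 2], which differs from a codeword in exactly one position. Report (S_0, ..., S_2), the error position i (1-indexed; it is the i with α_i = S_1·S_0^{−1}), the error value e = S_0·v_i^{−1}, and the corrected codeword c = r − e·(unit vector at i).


S = (3, 10, 4), error at position 5, error magnitude e = 7, c = [7, 10, 1, 0, 6].

Step 1: column multipliers v_i = (∏_{j≠i}(α_i − α_j))^{−1} mod 11.
  i = 1 (α = 9): (9−4)(9−8)(9−6)(9−7) = 5·1·3·2 = 30 ≡ 8, so v_1 = 8^{−1} = 7 (mod 11).
  i = 2 (α = 4): (4−9)(4−8)(4−6)(4−7) = (−5)·(−4)·(−2)·(−3) = 120 ≡ 10, so v_2 = 10^{−1} = 10 (mod 11).
  i = 3 (α = 8): (8−9)(8−4)(8−6)(8−7) = (−1)·4·2·1 = −8 ≡ 3, so v_3 = 3^{−1} = 4 (mod 11).
  i = 4 (α = 6): (6−9)(6−4)(6−8)(6−7) = (−3)·2·(−2)·(−1) = −12 ≡ 10, so v_4 = 10^{−1} = 10 (mod 11).
  i = 5 (α = 7): (7−9)(7−4)(7−8)(7−6) = (−2)·3·(−1)·1 = 6 ≡ 6, so v_5 = 6^{−1} = 2 (mod 11).
  v = [7, 10, 4, 10, 2].
Step 2: syndromes of r = [7, 10, 1, 0, 2] (all sums mod 11).
  S_0 = Σ v_i r_i = 7·7 + 10·10 + 4·1 + 10·0 + 2·2 = 157 ≡ 3.
  S_1 = Σ v_i α_i r_i = 7·9·7 + 10·4·10 + 4·8·1 + 10·6·0 + 2·7·2 = 901 ≡ 10.
  α_i^2 mod 11 = [4, 5, 9, 3, 5].
  S_2 = Σ v_i α_i^2 r_i = 7·4·7 + 10·5·10 + 4·9·1 + 10·3·0 + 2·5·2 = 752 ≡ 4.
  S = (3, 10, 4) ≠ 0, so r is not a codeword (an error is present).
Step 3: locate the error. For a single error e at position i, S_ℓ = v_i·e·α_i^ℓ, so α_err = S_1/S_0.
  S_0^{−1} = 3^{−1} = 4 (mod 11), so α_err = 10·4 = 40 ≡ 7 = α_5. Error position i = 5.
  Consistency check: S_2/S_1 = 4·10 = 40 ≡ 7 = α_err ✓ (single-error assumption holds).
Step 4: error magnitude e = S_0/v_5 = S_0·∏_{j≠5}(α_5 − α_j) = 3·6 = 18 ≡ 7 (mod 11).
Step 5: correct position 5: c_5 = r_5 − e = 2 − 7 ≡ 6 (mod 11). Hence c = [7, 10, 1, 0, 6].
  Check: interpolating c through the α_i gives m(x) = 8 + 6·x (degree < 2) with m(α_i) = c_i for every i, so c is indeed a codeword.


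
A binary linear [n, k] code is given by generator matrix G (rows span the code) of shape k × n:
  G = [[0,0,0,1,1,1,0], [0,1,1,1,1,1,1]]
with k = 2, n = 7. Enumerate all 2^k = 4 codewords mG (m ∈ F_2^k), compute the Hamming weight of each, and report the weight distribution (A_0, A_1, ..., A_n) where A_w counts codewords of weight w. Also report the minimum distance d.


Weight distribution: A_0 = 1, A_3 = 2, A_6 = 1. Minimum distance d = 3.

Enumerate all 2^2 = 4 messages m ∈ F_2^2.
For each, compute codeword c = mG in F_2^7, then tally its weight.
  m = 00 → c = 0000000, weight = 0.
  m = 10 → c = 0001110, weight = 3.
  m = 01 → c = 0111111, weight = 6.
  m = 11 → c = 0110001, weight = 3.
Tally weights:
  weight 0: 1 codewords.
  weight 3: 2 codewords.
  weight 6: 1 codewords.
Minimum distance d = smallest w > 0 with A_w > 0 = 3.
Sanity: Σ A_w = 4 = 2^2 = 4 ✓.


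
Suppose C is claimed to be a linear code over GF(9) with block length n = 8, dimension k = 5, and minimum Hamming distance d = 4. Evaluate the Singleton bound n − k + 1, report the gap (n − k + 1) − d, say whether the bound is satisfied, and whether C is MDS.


Singleton RHS = n − k + 1 = 4, slack = 0, bound satisfied, MDS.

Singleton bound: d ≤ n − k + 1.
Here n = 8, k = 5, so n − k + 1 = 4.
Given d = 4, check d ≤ 4: YES.
Slack = (n − k + 1) − d = 0.
The code is MDS (slack = 0).
Description: the claimed parameters are [8, 5, 4]_9; such a code would be MDS (meets Singleton bound).


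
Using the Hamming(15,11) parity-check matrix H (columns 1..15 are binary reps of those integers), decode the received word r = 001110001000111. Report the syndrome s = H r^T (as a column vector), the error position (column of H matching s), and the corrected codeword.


s = (0, 1, 1, 1)^T, error position = 7, corrected codeword c = 001110101000111

Compute s = H r^T mod 2 one row at a time:
  s_1 = 0 + 1 + 0 + 0 + 0 + 1 + 1 + 1 = 4 ≡ 0 (mod 2).
  s_2 = 1 + 1 + 0 + 0 + 0 + 1 + 1 + 1 = 5 ≡ 1 (mod 2).
  s_3 = 0 + 1 + 0 + 0 + 0 + 0 + 1 + 1 = 3 ≡ 1 (mod 2).
  s_4 = 0 + 1 + 1 + 0 + 1 + 0 + 1 + 1 = 5 ≡ 1 (mod 2).
s = (0, 1, 1, 1)^T — this equals column 7 of H (binary 0111), so error is at position 7.
Correct: flip bit 7 of r = 001110001000111 to get c = 001110101000111.


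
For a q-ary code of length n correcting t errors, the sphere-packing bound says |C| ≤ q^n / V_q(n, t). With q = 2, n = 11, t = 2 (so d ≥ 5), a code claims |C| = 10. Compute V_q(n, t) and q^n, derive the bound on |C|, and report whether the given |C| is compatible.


V_q(n, t) = 67, q^n = 2048, Hamming bound = 30, |C| = 10 ≤ bound (satisfied).

Step 1: Compute V_q(n, t) = Σ_{j=0}^2 C(n, j) (q−1)^j.
  j = 0: C(11,0)·(1)^0 = 1·1 = 1.
  j = 1: C(11,1)·(1)^1 = 11·1 = 11.
  j = 2: C(11,2)·(1)^2 = 55·1 = 55.
  V_q(n, t) = 1 + 11 + 55 = 67.
Step 2: q^n = 2^11 = 2048.
Step 3: Hamming bound ⌊q^n / V_q(n,t)⌋ = ⌊2048/67⌋ = 30.
Step 4: Compare |C| = 10 to 30: satisfied.
The claimed |C| lies below the Hamming bound.


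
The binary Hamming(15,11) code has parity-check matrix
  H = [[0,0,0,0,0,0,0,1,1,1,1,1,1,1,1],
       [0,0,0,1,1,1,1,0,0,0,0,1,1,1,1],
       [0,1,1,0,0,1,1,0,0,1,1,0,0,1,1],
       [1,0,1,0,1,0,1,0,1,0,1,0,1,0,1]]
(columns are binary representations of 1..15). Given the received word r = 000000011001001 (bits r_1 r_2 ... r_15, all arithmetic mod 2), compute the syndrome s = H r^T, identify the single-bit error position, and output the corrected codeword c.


s = (0, 0, 1, 0)^T, error position = 2, corrected codeword c = 010000011001001

Compute s = H r^T mod 2 one row at a time:
  s_1 = 1 + 1 + 0 + 0 + 1 + 0 + 0 + 1 = 4 ≡ 0 (mod 2).
  s_2 = 0 + 0 + 0 + 0 + 1 + 0 + 0 + 1 = 2 ≡ 0 (mod 2).
  s_3 = 0 + 0 + 0 + 0 + 0 + 0 + 0 + 1 = 1 ≡ 1 (mod 2).
  s_4 = 0 + 0 + 0 + 0 + 1 + 0 + 0 + 1 = 2 ≡ 0 (mod 2).
s = (0, 0, 1, 0)^T — this equals column 2 of H (binary 0010), so error is at position 2.
Correct: flip bit 2 of r = 000000011001001 to get c = 010000011001001.


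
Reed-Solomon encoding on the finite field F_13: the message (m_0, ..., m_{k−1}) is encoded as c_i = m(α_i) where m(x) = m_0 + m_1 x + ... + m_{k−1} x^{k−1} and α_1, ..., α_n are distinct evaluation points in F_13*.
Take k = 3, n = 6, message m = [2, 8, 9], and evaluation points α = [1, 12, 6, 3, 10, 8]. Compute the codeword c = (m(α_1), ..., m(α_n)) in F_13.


c = [6, 3, 10, 3, 7, 5]

Message polynomial: m(x) = 2 + 8·x + 9·x^2 (mod 13).
For each evaluation point α_i, compute m(α_i) mod 13:
  α_1 = 1: Horner steps 9 → 4 → 6, so m(1) = 6.
  α_2 = 12: Horner steps 9 → 12 → 3, so m(12) = 3.
  α_3 = 6: Horner steps 9 → 10 → 10, so m(6) = 10.
  α_4 = 3: Horner steps 9 → 9 → 3, so m(3) = 3.
  α_5 = 10: Horner steps 9 → 7 → 7, so m(10) = 7.
  α_6 = 8: Horner steps 9 → 2 → 5, so m(8) = 5.
Codeword c = [6, 3, 10, 3, 7, 5] ∈ F_13^6.


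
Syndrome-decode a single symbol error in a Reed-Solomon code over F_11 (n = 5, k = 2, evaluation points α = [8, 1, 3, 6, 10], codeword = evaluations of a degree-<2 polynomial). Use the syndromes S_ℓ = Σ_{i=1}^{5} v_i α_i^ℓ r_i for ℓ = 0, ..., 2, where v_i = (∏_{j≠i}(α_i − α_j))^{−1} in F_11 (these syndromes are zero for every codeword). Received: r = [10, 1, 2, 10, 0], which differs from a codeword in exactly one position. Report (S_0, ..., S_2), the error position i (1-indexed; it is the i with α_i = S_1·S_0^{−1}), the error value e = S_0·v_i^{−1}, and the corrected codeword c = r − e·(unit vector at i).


S = (10, 5, 8), error at position 4, error magnitude e = 1, c = [10, 1, 2, 9, 0].

Step 1: column multipliers v_i = (∏_{j≠i}(α_i − α_j))^{−1} mod 11.
  i = 1 (α = 8): (8−1)(8−3)(8−6)(8−10) = 7·5·2·(−2) = −140 ≡ 3, so v_1 = 3^{−1} = 4 (mod 11).
  i = 2 (α = 1): (1−8)(1−3)(1−6)(1−10) = (−7)·(−2)·(−5)·(−9) = 630 ≡ 3, so v_2 = 3^{−1} = 4 (mod 11).
  i = 3 (α = 3): (3−8)(3−1)(3−6)(3−10) = (−5)·2·(−3)·(−7) = −210 ≡ 10, so v_3 = 10^{−1} = 10 (mod 11).
  i = 4 (α = 6): (6−8)(6−1)(6−3)(6−10) = (−2)·5·3·(−4) = 120 ≡ 10, so v_4 = 10^{−1} = 10 (mod 11).
  i = 5 (α = 10): (10−8)(10−1)(10−3)(10−6) = 2·9·7·4 = 504 ≡ 9, so v_5 = 9^{−1} = 5 (mod 11).
  v = [4, 4, 10, 10, 5].
Step 2: syndromes of r = [10, 1, 2, 10, 0] (all sums mod 11).
  S_0 = Σ v_i r_i = 4·10 + 4·1 + 10·2 + 10·10 + 5·0 = 164 ≡ 10.
  S_1 = Σ v_i α_i r_i = 4·8·10 + 4·1·1 + 10·3·2 + 10·6·10 + 5·10·0 = 984 ≡ 5.
  α_i^2 mod 11 = [9, 1, 9, 3, 1].
  S_2 = Σ v_i α_i^2 r_i = 4·9·10 + 4·1·1 + 10·9·2 + 10·3·10 + 5·1·0 = 844 ≡ 8.
  S = (10, 5, 8) ≠ 0, so r is not a codeword (an error is present).
Step 3: locate the error. For a single error e at position i, S_ℓ = v_i·e·α_i^ℓ, so α_err = S_1/S_0.
  S_0^{−1} = 10^{−1} = 10 (mod 11), so α_err = 5·10 = 50 ≡ 6 = α_4. Error position i = 4.
  Consistency check: S_2/S_1 = 8·9 = 72 ≡ 6 = α_err ✓ (single-error assumption holds).
Step 4: error magnitude e = S_0/v_4 = S_0·∏_{j≠4}(α_4 − α_j) = 10·10 = 100 ≡ 1 (mod 11).
Step 5: correct position 4: c_4 = r_4 − e = 10 − 1 ≡ 9 (mod 11). Hence c = [10, 1, 2, 9, 0].
  Check: interpolating c through the α_i gives m(x) = 6 + 6·x (degree < 2) with m(α_i) = c_i for every i, so c is indeed a codeword.


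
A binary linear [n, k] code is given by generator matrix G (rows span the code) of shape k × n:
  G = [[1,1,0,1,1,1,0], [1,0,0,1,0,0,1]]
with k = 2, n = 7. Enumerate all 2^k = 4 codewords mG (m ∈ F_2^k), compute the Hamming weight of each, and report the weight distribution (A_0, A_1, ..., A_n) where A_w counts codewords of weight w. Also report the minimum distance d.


Weight distribution: A_0 = 1, A_3 = 1, A_4 = 1, A_5 = 1. Minimum distance d = 3.

Enumerate all 2^2 = 4 messages m ∈ F_2^2.
For each, compute codeword c = mG in F_2^7, then tally its weight.
  m = 00 → c = 0000000, weight = 0.
  m = 10 → c = 1101110, weight = 5.
  m = 01 → c = 1001001, weight = 3.
  m = 11 → c = 0100111, weight = 4.
Tally weights:
  weight 0: 1 codewords.
  weight 3: 1 codewords.
  weight 4: 1 codewords.
  weight 5: 1 codewords.
Minimum distance d = smallest w > 0 with A_w > 0 = 3.
Sanity: Σ A_w = 4 = 2^2 = 4 ✓.


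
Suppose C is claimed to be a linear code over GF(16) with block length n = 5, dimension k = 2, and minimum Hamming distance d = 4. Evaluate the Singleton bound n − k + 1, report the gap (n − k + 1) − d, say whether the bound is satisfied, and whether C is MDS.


Singleton RHS = n − k + 1 = 4, slack = 0, bound satisfied, MDS.

Singleton bound: d ≤ n − k + 1.
Here n = 5, k = 2, so n − k + 1 = 4.
Given d = 4, check d ≤ 4: YES.
Slack = (n − k + 1) − d = 0.
The code is MDS (slack = 0).
Description: the claimed parameters are [5, 2, 4]_16; such a code would be MDS (meets Singleton bound).


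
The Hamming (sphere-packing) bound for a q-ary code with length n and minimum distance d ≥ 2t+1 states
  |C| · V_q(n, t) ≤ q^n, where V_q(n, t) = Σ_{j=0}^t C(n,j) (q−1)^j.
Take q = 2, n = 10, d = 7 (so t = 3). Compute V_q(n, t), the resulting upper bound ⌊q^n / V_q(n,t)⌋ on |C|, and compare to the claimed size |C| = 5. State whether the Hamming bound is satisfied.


V_q(n, t) = 176, q^n = 1024, Hamming bound = 5, |C| = 5 ≤ bound (satisfied).

Step 1: Compute V_q(n, t) = Σ_{j=0}^3 C(n, j) (q−1)^j.
  j = 0: C(10,0)·(1)^0 = 1·1 = 1.
  j = 1: C(10,1)·(1)^1 = 10·1 = 10.
  j = 2: C(10,2)·(1)^2 = 45·1 = 45.
  j = 3: C(10,3)·(1)^3 = 120·1 = 120.
  V_q(n, t) = 1 + 10 + 45 + 120 = 176.
Step 2: q^n = 2^10 = 1024.
Step 3: Hamming bound ⌊q^n / V_q(n,t)⌋ = ⌊1024/176⌋ = 5.
Step 4: Compare |C| = 5 to 5: satisfied.
The claimed |C| lies at the Hamming bound (tight).
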